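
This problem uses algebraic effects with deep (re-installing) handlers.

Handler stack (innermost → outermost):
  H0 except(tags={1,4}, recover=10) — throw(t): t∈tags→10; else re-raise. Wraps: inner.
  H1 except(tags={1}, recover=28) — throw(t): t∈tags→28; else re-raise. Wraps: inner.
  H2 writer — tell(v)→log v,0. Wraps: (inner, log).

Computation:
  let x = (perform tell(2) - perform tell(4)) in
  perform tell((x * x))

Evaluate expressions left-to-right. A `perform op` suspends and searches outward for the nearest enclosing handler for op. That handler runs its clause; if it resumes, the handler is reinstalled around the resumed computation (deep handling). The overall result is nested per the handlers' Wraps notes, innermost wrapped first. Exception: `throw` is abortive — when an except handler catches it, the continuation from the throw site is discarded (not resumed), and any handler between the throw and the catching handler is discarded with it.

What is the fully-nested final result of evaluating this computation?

Step-by-step:
tell(2) @ H2 ⇒ log+=2
tell(4) @ H2 ⇒ log+=4
tell(0) @ H2 ⇒ log+=0
H0 returns 0
H1 returns 0
H2 returns (0, (2, 4, 0))
= (0, (2, 4, 0))

Answer: (0, (2, 4, 0))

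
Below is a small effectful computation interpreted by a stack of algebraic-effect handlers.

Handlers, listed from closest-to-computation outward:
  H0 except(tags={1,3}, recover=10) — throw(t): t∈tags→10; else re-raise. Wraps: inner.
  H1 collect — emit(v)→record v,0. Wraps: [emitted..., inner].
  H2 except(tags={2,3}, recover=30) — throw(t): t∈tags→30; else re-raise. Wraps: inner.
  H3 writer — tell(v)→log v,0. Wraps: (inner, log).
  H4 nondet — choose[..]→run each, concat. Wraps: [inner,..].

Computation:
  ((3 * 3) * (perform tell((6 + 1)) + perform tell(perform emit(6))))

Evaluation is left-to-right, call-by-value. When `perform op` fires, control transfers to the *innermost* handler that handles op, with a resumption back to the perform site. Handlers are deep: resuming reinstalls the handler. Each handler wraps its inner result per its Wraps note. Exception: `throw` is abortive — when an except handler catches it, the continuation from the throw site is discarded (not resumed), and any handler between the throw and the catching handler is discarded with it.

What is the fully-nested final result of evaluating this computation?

Evaluation trace:
tell(7) @ H3 ⇒ log+=7
emit(6) @ H1 ⇒ out+=6
tell(0) @ H3 ⇒ log+=0
H0 returns 0
H1 returns [6, 0]
H2 returns [6, 0]
H3 returns ([6, 0], (7, 0))
H4 returns [([6, 0], (7, 0))]
= [([6, 0], (7, 0))]

Answer: [([6, 0], (7, 0))]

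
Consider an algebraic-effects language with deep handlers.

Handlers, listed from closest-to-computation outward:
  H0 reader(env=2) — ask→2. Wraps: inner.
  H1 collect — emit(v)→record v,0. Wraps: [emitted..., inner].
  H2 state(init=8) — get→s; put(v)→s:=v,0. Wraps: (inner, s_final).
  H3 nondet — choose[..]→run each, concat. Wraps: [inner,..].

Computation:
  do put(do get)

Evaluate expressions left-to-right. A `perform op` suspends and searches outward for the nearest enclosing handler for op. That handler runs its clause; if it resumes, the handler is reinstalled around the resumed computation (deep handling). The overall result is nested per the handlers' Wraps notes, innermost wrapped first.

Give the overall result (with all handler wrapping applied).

Answer: [([0], 8)]

Working:
get @ H2 ⇒ 8
put(8) @ H2 ⇒ s:=8
H0 returns 0
H1 returns [0]
H2 returns ([0], 8)
H3 returns [([0], 8)]
= [([0], 8)]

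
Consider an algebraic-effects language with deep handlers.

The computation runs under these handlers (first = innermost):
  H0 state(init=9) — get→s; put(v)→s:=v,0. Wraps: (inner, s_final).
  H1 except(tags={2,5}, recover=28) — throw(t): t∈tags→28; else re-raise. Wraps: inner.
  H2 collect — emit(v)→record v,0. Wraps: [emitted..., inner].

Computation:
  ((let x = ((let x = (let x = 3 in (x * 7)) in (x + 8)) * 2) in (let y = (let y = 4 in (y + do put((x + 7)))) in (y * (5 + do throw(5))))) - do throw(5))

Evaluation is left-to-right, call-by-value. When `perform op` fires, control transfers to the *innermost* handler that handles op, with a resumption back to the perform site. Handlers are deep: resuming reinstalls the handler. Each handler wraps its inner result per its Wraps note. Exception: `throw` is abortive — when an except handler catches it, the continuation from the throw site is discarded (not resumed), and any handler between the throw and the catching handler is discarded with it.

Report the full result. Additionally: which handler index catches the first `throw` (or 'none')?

Working:
put(65) @ H0 ⇒ s:=65
throw(5) @ H1 caught ⇒ 28
H2 returns [28]
= [28]

Answer: [28] ; first throw caught by: H1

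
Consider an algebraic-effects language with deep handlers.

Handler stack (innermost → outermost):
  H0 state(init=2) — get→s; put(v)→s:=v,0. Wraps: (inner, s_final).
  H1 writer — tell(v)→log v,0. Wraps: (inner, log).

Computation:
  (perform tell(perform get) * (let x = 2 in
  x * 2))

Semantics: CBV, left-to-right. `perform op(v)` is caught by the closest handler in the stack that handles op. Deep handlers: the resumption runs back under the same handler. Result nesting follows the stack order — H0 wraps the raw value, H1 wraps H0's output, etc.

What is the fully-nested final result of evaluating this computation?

Step-by-step:
get @ H0 ⇒ 2
tell(2) @ H1 ⇒ log+=2
H0 returns (0, 2)
H1 returns ((0, 2), (2))
= ((0, 2), (2))

Answer: ((0, 2), (2))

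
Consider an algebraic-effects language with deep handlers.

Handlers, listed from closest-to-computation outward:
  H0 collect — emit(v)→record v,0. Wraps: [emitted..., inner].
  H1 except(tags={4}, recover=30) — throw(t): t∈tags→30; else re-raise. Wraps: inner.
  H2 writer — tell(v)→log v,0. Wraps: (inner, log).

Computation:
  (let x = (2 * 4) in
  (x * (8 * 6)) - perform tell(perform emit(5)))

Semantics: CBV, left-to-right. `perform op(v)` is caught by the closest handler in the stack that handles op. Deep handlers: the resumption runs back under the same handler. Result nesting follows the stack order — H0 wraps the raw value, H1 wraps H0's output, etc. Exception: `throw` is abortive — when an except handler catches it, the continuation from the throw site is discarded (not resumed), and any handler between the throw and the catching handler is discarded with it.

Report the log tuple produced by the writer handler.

Working:
emit(5) @ H0 ⇒ out+=5
tell(0) @ H2 ⇒ log+=0
H0 returns [5, 384]
H1 returns [5, 384]
H2 returns ([5, 384], (0))
= ([5, 384], (0))

Answer: (0)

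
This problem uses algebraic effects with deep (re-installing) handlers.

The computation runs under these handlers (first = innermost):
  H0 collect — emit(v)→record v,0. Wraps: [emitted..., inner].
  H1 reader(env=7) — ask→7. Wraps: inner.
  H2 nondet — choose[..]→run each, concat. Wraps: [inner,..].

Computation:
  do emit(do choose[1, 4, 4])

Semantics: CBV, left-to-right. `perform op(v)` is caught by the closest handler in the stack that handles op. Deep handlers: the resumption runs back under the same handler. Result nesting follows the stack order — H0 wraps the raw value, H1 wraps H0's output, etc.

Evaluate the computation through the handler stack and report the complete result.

Evaluation trace:
choose[1, 4, 4] @ H2
  branch[0] choose=1:
    emit(1) @ H0 ⇒ out+=1
    H0 returns [1, 0]
    H1 returns [1, 0]
    H2 returns [[1, 0]]
  branch[1] choose=4:
    emit(4) @ H0 ⇒ out+=4
    H0 returns [4, 0]
    H1 returns [4, 0]
    H2 returns [[4, 0]]
  branch[2] choose=4:
    emit(4) @ H0 ⇒ out+=4
    H0 returns [4, 0]
    H1 returns [4, 0]
    H2 returns [[4, 0]]
= [[1, 0], [4, 0], [4, 0]]

Answer: [[1, 0], [4, 0], [4, 0]]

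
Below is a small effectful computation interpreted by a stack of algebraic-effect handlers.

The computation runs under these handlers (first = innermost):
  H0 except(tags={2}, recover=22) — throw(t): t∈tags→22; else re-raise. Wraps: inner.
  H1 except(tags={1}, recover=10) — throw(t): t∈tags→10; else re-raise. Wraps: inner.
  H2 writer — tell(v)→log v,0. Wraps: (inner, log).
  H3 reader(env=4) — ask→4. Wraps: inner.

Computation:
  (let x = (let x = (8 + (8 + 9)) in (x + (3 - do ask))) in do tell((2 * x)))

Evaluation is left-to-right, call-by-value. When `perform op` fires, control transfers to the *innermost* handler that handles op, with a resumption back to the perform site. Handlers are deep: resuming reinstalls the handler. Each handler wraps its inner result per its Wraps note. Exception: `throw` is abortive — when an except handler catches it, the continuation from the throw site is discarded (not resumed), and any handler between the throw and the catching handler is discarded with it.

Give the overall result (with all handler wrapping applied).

Step-by-step:
ask @ H3 ⇒ 4
tell(48) @ H2 ⇒ log+=48
H0 returns 0
H1 returns 0
H2 returns (0, (48))
H3 returns (0, (48))
= (0, (48))

Answer: (0, (48))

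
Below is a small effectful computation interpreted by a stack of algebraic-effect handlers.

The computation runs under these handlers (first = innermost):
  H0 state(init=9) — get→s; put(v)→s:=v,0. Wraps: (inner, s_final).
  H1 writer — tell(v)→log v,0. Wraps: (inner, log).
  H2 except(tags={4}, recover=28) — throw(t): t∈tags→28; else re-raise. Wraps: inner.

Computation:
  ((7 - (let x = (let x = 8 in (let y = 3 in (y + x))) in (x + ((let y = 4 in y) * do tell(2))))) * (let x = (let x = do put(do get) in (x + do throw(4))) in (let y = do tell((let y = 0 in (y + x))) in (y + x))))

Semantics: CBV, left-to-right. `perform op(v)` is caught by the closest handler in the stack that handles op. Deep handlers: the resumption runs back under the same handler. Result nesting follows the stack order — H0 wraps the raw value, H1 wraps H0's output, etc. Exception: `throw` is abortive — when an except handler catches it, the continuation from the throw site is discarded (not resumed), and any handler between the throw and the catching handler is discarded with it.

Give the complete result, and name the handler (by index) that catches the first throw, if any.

Answer: 28 ; first throw caught by: H2

Working:
tell(2) @ H1 ⇒ log+=2
get @ H0 ⇒ 9
put(9) @ H0 ⇒ s:=9
throw(4) @ H2 caught ⇒ 28
= 28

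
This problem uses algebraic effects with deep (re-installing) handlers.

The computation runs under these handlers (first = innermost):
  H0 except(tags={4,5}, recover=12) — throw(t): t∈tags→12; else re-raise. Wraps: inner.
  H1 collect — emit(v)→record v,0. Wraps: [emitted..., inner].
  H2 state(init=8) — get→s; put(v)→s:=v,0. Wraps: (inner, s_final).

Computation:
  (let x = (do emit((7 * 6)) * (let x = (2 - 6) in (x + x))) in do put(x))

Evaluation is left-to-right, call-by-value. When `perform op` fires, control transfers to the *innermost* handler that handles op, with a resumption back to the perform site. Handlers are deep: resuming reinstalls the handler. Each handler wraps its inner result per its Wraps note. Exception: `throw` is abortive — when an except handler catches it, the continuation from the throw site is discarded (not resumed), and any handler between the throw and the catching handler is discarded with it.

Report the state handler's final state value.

Answer: 0

Working:
emit(42) @ H1 ⇒ out+=42
put(0) @ H2 ⇒ s:=0
H0 returns 0
H1 returns [42, 0]
H2 returns ([42, 0], 0)
= ([42, 0], 0)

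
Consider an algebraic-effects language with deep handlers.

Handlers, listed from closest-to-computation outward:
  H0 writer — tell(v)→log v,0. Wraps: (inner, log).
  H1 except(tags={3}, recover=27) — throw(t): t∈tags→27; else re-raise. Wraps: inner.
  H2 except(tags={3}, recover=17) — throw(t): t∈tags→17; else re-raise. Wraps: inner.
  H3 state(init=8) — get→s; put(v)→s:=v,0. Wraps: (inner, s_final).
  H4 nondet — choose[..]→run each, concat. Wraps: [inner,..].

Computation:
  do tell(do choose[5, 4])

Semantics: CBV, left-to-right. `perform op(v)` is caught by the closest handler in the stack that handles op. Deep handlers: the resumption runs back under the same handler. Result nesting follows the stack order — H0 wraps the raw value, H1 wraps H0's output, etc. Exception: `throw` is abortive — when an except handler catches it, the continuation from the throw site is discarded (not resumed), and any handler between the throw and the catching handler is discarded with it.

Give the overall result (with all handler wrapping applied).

Answer: [((0, (5)), 8), ((0, (4)), 8)]

Working:
choose[5, 4] @ H4
  branch[0] choose=5:
    tell(5) @ H0 ⇒ log+=5
    H0 returns (0, (5))
    H1 returns (0, (5))
    H2 returns (0, (5))
    H3 returns ((0, (5)), 8)
    H4 returns [((0, (5)), 8)]
  branch[1] choose=4:
    tell(4) @ H0 ⇒ log+=4
    H0 returns (0, (4))
    H1 returns (0, (4))
    H2 returns (0, (4))
    H3 returns ((0, (4)), 8)
    H4 returns [((0, (4)), 8)]
= [((0, (5)), 8), ((0, (4)), 8)]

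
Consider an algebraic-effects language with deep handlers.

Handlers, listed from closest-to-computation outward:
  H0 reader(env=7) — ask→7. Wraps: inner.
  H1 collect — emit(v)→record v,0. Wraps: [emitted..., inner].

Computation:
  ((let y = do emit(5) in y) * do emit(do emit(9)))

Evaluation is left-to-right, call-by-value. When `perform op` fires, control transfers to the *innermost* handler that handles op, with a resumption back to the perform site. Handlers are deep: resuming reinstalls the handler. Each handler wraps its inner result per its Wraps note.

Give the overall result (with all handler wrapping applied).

Answer: [5, 9, 0, 0]

Working:
emit(5) @ H1 ⇒ out+=5
emit(9) @ H1 ⇒ out+=9
emit(0) @ H1 ⇒ out+=0
H0 returns 0
H1 returns [5, 9, 0, 0]
= [5, 9, 0, 0]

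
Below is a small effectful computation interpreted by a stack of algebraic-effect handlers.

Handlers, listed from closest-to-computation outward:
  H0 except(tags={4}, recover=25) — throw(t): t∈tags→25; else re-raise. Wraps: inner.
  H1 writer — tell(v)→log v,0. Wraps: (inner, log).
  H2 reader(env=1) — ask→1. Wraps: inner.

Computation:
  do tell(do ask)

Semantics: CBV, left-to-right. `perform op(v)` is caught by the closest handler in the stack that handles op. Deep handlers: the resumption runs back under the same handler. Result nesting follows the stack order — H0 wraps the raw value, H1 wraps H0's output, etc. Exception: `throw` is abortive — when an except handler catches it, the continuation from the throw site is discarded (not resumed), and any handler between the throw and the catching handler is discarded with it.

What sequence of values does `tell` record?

Answer: (1)

Evaluation trace:
ask @ H2 ⇒ 1
tell(1) @ H1 ⇒ log+=1
H0 returns 0
H1 returns (0, (1))
H2 returns (0, (1))
= (0, (1))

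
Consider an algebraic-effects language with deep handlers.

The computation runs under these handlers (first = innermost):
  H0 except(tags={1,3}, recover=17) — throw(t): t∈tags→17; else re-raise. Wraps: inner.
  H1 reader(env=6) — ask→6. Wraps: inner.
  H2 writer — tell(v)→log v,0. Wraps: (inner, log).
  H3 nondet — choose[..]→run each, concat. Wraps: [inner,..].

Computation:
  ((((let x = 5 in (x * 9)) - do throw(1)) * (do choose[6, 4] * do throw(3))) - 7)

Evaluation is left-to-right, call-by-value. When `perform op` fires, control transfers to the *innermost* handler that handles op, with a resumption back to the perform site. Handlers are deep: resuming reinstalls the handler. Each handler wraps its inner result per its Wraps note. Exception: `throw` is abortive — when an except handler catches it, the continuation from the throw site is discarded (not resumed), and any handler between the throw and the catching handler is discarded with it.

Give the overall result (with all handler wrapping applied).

Answer: [(17, ())]

Step-by-step:
throw(1) @ H0 caught ⇒ 17
H1 returns 17
H2 returns (17, ())
H3 returns [(17, ())]
= [(17, ())]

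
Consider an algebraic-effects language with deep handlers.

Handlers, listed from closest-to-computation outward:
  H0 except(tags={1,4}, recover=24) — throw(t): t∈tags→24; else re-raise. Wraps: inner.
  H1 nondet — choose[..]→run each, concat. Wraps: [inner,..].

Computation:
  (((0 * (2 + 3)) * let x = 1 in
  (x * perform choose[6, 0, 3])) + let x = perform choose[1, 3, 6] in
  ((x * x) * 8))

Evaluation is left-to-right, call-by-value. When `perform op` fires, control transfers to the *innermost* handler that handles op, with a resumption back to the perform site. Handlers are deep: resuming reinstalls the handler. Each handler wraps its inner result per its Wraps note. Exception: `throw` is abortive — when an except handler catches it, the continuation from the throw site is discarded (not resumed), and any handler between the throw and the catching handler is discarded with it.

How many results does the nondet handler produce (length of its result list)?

Answer: 9

Step-by-step:
choose[6, 0, 3] @ H1
  branch[0] choose=6:
    choose[1, 3, 6] @ H1
      branch[0] choose=1:
        H0 returns 8
        H1 returns [8]
      branch[1] choose=3:
        H0 returns 72
        H1 returns [72]
      branch[2] choose=6:
        H0 returns 288
        H1 returns [288]
  branch[1] choose=0:
    choose[1, 3, 6] @ H1
      branch[0] choose=1:
        H0 returns 8
        H1 returns [8]
      branch[1] choose=3:
        H0 returns 72
        H1 returns [72]
      branch[2] choose=6:
        H0 returns 288
        H1 returns [288]
  branch[2] choose=3:
    choose[1, 3, 6] @ H1
      branch[0] choose=1:
        H0 returns 8
        H1 returns [8]
      branch[1] choose=3:
        H0 returns 72
        H1 returns [72]
      branch[2] choose=6:
        H0 returns 288
        H1 returns [288]
= [8, 72, 288, 8, 72, 288, 8, 72, 288]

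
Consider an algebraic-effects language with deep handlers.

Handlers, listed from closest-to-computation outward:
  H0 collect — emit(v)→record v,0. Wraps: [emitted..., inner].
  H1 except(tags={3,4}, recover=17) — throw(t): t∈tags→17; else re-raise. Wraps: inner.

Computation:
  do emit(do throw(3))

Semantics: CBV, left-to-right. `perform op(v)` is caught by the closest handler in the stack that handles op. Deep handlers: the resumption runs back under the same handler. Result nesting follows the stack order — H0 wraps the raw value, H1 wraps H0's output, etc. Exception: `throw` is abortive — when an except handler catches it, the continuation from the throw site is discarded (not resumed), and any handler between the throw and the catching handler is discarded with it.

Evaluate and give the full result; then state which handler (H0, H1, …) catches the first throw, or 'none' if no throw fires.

Evaluation trace:
throw(3) @ H1 caught ⇒ 17
= 17

Answer: 17 ; first throw caught by: H1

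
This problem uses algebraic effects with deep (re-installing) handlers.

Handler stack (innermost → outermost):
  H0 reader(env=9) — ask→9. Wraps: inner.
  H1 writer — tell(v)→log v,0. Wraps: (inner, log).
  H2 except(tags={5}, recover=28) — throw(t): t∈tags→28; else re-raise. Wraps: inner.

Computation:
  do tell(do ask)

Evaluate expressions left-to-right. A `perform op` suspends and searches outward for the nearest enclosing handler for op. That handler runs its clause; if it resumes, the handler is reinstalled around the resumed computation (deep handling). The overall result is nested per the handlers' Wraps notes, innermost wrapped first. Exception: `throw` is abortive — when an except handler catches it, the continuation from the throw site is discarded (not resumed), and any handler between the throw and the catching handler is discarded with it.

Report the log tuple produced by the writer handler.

Step-by-step:
ask @ H0 ⇒ 9
tell(9) @ H1 ⇒ log+=9
H0 returns 0
H1 returns (0, (9))
H2 returns (0, (9))
= (0, (9))

Answer: (9)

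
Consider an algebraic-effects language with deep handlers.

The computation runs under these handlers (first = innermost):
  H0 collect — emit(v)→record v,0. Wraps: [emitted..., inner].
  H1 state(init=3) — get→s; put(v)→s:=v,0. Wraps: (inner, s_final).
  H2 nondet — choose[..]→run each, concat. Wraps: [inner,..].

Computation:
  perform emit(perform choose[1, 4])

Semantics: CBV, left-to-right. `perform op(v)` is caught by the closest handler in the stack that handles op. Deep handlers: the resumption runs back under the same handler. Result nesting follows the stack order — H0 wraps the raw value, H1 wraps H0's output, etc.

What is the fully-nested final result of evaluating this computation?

Answer: [([1, 0], 3), ([4, 0], 3)]

Working:
choose[1, 4] @ H2
  branch[0] choose=1:
    emit(1) @ H0 ⇒ out+=1
    H0 returns [1, 0]
    H1 returns ([1, 0], 3)
    H2 returns [([1, 0], 3)]
  branch[1] choose=4:
    emit(4) @ H0 ⇒ out+=4
    H0 returns [4, 0]
    H1 returns ([4, 0], 3)
    H2 returns [([4, 0], 3)]
= [([1, 0], 3), ([4, 0], 3)]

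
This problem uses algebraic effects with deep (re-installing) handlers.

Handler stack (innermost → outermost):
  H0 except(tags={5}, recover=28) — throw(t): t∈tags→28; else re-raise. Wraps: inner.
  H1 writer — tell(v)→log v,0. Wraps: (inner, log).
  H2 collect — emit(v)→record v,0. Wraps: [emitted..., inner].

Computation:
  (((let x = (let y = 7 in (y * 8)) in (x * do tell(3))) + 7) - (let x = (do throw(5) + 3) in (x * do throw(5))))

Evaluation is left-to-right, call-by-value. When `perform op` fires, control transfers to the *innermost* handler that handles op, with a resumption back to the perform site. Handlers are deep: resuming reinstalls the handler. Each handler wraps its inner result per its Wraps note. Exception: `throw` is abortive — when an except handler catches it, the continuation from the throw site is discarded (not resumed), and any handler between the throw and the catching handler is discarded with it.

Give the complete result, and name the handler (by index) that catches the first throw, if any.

Answer: [(28, (3))] ; first throw caught by: H0

Step-by-step:
tell(3) @ H1 ⇒ log+=3
throw(5) @ H0 caught ⇒ 28
H1 returns (28, (3))
H2 returns [(28, (3))]
= [(28, (3))]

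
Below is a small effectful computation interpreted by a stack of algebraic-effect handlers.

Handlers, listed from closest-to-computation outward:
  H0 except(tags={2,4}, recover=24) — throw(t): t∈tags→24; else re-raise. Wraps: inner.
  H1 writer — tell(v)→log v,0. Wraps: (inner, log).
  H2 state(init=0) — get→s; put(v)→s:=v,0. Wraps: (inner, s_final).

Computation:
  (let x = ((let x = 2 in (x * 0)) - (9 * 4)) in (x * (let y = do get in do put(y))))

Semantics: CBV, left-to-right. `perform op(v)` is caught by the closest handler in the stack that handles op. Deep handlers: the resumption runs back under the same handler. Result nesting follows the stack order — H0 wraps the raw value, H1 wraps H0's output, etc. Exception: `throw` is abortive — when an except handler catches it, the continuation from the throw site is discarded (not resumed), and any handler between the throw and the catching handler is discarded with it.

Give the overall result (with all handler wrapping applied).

Evaluation trace:
get @ H2 ⇒ 0
put(0) @ H2 ⇒ s:=0
H0 returns 0
H1 returns (0, ())
H2 returns ((0, ()), 0)
= ((0, ()), 0)

Answer: ((0, ()), 0)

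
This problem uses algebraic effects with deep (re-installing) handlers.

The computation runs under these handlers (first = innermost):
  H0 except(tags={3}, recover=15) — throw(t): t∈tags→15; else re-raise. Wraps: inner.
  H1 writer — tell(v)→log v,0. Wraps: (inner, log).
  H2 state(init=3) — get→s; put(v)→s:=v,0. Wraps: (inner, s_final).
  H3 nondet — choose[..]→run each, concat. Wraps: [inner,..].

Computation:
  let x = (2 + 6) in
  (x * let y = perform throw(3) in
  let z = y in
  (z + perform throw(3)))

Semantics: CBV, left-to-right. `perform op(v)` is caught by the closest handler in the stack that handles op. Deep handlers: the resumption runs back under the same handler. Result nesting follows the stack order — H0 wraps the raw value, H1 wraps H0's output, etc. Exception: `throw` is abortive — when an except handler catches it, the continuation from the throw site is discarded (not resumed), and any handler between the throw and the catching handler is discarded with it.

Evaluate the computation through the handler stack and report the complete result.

Answer: [((15, ()), 3)]

Step-by-step:
throw(3) @ H0 caught ⇒ 15
H1 returns (15, ())
H2 returns ((15, ()), 3)
H3 returns [((15, ()), 3)]
= [((15, ()), 3)]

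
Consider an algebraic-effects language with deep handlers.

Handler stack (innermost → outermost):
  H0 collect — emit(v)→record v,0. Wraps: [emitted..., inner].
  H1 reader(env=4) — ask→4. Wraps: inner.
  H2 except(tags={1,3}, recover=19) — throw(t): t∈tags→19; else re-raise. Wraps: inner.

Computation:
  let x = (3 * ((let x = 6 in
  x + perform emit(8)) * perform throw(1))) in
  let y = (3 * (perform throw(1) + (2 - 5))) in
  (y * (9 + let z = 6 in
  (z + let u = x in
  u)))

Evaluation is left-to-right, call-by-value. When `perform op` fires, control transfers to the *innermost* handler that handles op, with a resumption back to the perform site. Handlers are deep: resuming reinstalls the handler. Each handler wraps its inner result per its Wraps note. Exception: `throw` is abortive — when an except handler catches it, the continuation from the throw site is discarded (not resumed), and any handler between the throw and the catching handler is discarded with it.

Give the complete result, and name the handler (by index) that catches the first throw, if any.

Answer: 19 ; first throw caught by: H2

Evaluation trace:
emit(8) @ H0 ⇒ out+=8
throw(1) @ H2 caught ⇒ 19
= 19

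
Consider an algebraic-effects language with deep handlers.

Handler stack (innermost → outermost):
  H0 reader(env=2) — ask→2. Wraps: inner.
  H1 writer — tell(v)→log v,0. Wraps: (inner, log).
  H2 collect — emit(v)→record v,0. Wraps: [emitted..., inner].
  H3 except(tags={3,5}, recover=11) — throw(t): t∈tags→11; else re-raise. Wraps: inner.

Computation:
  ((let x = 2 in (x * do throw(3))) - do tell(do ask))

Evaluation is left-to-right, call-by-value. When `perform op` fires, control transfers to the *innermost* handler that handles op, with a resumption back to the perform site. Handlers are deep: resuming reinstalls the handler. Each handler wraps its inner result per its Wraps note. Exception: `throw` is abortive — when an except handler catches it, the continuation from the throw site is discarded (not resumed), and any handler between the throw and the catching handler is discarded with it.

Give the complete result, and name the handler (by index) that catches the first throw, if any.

Working:
throw(3) @ H3 caught ⇒ 11
= 11

Answer: 11 ; first throw caught by: H3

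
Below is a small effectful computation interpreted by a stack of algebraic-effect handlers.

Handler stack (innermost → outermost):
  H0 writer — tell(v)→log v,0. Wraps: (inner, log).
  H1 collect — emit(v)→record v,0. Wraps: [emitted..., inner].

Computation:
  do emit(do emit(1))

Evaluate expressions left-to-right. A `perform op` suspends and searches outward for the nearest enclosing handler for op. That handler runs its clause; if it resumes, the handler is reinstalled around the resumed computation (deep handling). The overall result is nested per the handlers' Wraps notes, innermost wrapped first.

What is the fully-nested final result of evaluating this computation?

Answer: [1, 0, (0, ())]

Evaluation trace:
emit(1) @ H1 ⇒ out+=1
emit(0) @ H1 ⇒ out+=0
H0 returns (0, ())
H1 returns [1, 0, (0, ())]
= [1, 0, (0, ())]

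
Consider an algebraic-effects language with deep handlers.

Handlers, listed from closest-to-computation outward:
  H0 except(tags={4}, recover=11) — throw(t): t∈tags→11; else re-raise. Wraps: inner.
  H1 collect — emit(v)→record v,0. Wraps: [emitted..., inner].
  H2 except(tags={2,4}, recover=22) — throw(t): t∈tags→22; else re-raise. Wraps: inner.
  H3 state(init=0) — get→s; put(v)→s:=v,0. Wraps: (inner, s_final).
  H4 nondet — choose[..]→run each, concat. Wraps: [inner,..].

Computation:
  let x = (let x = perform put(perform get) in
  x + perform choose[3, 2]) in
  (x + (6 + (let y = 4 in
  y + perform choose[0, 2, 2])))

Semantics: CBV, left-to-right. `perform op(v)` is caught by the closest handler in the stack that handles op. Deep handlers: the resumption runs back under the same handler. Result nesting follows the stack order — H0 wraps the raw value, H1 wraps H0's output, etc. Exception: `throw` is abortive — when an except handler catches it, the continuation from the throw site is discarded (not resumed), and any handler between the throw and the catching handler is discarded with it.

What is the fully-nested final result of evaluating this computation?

Evaluation trace:
get @ H3 ⇒ 0
put(0) @ H3 ⇒ s:=0
choose[3, 2] @ H4
  branch[0] choose=3:
    choose[0, 2, 2] @ H4
      branch[0] choose=0:
        H0 returns 13
        H1 returns [13]
        H2 returns [13]
        H3 returns ([13], 0)
        H4 returns [([13], 0)]
      branch[1] choose=2:
        H0 returns 15
        H1 returns [15]
        H2 returns [15]
        H3 returns ([15], 0)
        H4 returns [([15], 0)]
      branch[2] choose=2:
        H0 returns 15
        H1 returns [15]
        H2 returns [15]
        H3 returns ([15], 0)
        H4 returns [([15], 0)]
  branch[1] choose=2:
    choose[0, 2, 2] @ H4
      branch[0] choose=0:
        H0 returns 12
        H1 returns [12]
        H2 returns [12]
        H3 returns ([12], 0)
        H4 returns [([12], 0)]
      branch[1] choose=2:
        H0 returns 14
        H1 returns [14]
        H2 returns [14]
        H3 returns ([14], 0)
        H4 returns [([14], 0)]
      branch[2] choose=2:
        H0 returns 14
        H1 returns [14]
        H2 returns [14]
        H3 returns ([14], 0)
        H4 returns [([14], 0)]
= [([13], 0), ([15], 0), ([15], 0), ([12], 0), ([14], 0), ([14], 0)]

Answer: [([13], 0), ([15], 0), ([15], 0), ([12], 0), ([14], 0), ([14], 0)]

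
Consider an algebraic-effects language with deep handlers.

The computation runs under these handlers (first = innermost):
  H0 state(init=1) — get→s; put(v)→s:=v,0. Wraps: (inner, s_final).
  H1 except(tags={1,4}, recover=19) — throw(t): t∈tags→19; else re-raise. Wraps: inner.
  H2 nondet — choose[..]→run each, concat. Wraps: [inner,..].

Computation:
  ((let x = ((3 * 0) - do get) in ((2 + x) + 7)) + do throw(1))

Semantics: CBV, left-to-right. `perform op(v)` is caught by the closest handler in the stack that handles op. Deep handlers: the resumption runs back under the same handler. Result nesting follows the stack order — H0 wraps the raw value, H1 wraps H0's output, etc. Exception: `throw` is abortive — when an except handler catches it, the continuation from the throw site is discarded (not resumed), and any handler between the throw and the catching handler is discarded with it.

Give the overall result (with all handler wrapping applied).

Working:
get @ H0 ⇒ 1
throw(1) @ H1 caught ⇒ 19
H2 returns [19]
= [19]

Answer: [19]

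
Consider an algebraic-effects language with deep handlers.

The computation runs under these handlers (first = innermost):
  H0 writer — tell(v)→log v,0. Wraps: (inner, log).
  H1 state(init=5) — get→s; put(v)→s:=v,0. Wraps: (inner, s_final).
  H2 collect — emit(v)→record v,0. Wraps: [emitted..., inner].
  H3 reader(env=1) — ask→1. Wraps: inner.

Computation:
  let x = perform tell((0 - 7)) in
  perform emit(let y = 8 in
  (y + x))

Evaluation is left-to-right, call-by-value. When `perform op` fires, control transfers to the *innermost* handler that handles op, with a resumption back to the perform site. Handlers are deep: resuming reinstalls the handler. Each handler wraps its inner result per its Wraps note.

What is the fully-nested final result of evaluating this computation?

Answer: [8, ((0, (-7)), 5)]

Working:
tell(-7) @ H0 ⇒ log+=-7
emit(8) @ H2 ⇒ out+=8
H0 returns (0, (-7))
H1 returns ((0, (-7)), 5)
H2 returns [8, ((0, (-7)), 5)]
H3 returns [8, ((0, (-7)), 5)]
= [8, ((0, (-7)), 5)]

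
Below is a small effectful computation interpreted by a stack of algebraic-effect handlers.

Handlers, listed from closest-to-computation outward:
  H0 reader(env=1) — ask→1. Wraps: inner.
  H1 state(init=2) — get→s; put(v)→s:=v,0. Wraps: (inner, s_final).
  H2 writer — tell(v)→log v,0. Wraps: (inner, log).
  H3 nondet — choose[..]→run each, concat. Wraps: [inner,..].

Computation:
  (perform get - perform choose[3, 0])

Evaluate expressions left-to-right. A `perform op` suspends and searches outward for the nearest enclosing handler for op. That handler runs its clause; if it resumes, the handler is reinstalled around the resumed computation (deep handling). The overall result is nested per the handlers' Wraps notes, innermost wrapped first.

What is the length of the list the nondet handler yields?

Answer: 2

Working:
get @ H1 ⇒ 2
choose[3, 0] @ H3
  branch[0] choose=3:
    H0 returns -1
    H1 returns (-1, 2)
    H2 returns ((-1, 2), ())
    H3 returns [((-1, 2), ())]
  branch[1] choose=0:
    H0 returns 2
    H1 returns (2, 2)
    H2 returns ((2, 2), ())
    H3 returns [((2, 2), ())]
= [((-1, 2), ()), ((2, 2), ())]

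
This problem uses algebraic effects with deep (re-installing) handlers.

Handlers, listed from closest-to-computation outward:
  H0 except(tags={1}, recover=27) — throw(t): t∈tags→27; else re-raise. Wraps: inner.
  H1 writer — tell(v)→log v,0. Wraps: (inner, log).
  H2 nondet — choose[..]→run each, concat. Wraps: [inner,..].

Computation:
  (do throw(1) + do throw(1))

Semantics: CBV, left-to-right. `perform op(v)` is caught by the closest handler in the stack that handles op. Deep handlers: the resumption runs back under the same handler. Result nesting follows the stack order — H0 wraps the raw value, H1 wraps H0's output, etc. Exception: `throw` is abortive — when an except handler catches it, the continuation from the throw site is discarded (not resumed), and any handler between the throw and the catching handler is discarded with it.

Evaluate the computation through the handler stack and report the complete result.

Evaluation trace:
throw(1) @ H0 caught ⇒ 27
H1 returns (27, ())
H2 returns [(27, ())]
= [(27, ())]

Answer: [(27, ())]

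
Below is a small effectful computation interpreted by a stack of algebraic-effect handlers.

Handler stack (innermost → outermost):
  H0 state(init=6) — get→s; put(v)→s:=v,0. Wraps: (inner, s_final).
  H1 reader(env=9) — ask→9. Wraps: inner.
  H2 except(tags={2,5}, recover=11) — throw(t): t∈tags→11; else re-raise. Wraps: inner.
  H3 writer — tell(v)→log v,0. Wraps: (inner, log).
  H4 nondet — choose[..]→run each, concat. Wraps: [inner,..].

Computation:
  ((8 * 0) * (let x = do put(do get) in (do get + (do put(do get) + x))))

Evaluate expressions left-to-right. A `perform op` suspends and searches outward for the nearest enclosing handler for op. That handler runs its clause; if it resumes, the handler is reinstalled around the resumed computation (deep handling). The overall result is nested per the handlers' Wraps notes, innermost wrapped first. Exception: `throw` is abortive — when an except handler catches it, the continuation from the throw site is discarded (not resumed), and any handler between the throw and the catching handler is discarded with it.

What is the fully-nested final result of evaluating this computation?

Step-by-step:
get @ H0 ⇒ 6
put(6) @ H0 ⇒ s:=6
get @ H0 ⇒ 6
get @ H0 ⇒ 6
put(6) @ H0 ⇒ s:=6
H0 returns (0, 6)
H1 returns (0, 6)
H2 returns (0, 6)
H3 returns ((0, 6), ())
H4 returns [((0, 6), ())]
= [((0, 6), ())]

Answer: [((0, 6), ())]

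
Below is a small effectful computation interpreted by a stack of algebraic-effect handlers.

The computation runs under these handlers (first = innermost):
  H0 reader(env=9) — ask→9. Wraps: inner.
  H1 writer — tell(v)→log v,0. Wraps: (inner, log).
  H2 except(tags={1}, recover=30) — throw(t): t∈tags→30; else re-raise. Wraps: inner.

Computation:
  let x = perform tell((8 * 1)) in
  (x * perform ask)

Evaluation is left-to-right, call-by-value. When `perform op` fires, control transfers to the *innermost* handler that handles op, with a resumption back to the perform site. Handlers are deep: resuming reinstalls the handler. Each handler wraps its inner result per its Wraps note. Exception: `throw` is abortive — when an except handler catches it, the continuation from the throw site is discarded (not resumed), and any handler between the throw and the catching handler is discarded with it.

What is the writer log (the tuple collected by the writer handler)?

Answer: (8)

Step-by-step:
tell(8) @ H1 ⇒ log+=8
ask @ H0 ⇒ 9
H0 returns 0
H1 returns (0, (8))
H2 returns (0, (8))
= (0, (8))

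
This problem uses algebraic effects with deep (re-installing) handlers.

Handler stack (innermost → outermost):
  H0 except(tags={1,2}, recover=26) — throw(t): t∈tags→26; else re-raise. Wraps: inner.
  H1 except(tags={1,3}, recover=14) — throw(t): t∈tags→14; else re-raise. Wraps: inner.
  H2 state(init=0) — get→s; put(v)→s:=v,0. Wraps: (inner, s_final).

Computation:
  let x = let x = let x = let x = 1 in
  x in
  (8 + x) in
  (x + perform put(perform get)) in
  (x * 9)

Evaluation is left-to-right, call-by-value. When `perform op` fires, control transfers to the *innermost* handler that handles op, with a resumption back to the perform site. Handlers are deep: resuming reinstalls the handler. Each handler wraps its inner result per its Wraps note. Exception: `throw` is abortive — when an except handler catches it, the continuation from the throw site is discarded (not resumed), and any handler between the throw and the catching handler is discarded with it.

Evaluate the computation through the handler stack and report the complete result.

Answer: (81, 0)

Evaluation trace:
get @ H2 ⇒ 0
put(0) @ H2 ⇒ s:=0
H0 returns 81
H1 returns 81
H2 returns (81, 0)
= (81, 0)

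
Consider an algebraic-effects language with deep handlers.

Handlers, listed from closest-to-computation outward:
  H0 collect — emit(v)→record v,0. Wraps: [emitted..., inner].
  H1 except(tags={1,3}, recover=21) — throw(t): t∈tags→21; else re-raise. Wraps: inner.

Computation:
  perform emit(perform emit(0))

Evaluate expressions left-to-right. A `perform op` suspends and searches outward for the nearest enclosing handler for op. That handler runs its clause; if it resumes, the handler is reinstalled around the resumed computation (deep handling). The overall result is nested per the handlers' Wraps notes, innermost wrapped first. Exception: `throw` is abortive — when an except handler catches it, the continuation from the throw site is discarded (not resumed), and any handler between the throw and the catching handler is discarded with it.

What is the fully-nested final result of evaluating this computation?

Step-by-step:
emit(0) @ H0 ⇒ out+=0
emit(0) @ H0 ⇒ out+=0
H0 returns [0, 0, 0]
H1 returns [0, 0, 0]
= [0, 0, 0]

Answer: [0, 0, 0]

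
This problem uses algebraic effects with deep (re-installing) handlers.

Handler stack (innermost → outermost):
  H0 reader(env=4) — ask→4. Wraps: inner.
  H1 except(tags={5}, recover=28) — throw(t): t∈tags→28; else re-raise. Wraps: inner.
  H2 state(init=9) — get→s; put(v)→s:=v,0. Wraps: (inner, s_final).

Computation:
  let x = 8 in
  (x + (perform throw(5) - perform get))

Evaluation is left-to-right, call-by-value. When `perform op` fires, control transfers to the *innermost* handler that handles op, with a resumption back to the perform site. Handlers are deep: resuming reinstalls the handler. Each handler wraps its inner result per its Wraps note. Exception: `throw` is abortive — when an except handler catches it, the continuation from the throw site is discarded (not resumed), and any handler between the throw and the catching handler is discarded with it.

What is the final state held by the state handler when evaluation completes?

Step-by-step:
throw(5) @ H1 caught ⇒ 28
H2 returns (28, 9)
= (28, 9)

Answer: 9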